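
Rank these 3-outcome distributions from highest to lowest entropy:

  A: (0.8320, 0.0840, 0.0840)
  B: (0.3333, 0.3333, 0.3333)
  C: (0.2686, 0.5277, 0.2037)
B > C > A

Key insight: Entropy is maximized by uniform distributions and minimized by concentrated distributions.

- Uniform distributions have maximum entropy log₂(3) = 1.5850 bits
- The more "peaked" or concentrated a distribution, the lower its entropy

Entropies:
  H(A) = 0.8211 bits
  H(B) = 1.5850 bits
  H(C) = 1.4637 bits

Ranking: B > C > A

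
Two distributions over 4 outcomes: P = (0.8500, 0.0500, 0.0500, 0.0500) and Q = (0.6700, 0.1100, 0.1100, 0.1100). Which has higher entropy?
Q

P is highly concentrated on one outcome (85%), making it nearly deterministic. Q spreads its mass more evenly (max 67%). The more spread-out distribution has higher entropy: H(P) ≈ 0.848 bits, H(Q) ≈ 1.438 bits.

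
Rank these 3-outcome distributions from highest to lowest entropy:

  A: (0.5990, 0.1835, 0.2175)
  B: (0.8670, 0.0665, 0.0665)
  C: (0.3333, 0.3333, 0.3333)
C > A > B

Key insight: Entropy is maximized by uniform distributions and minimized by concentrated distributions.

- Uniform distributions have maximum entropy log₂(3) = 1.5850 bits
- The more "peaked" or concentrated a distribution, the lower its entropy

Entropies:
  H(A) = 1.3705 bits
  H(B) = 0.6986 bits
  H(C) = 1.5850 bits

Ranking: C > A > B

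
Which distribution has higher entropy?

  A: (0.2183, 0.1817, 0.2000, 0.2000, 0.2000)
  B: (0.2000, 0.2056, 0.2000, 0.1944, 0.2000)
B

Both distributions are close to uniform, making this a harder comparison.

H(A) = 2.3195 bits
H(B) = 2.3217 bits

The distribution closer to uniform has higher entropy.
Answer: B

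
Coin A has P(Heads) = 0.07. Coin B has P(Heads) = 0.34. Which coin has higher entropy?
B

For binary distributions, entropy is maximized at p=0.5 and decreases as p moves toward 0 or 1.

H(A) = H(0.07) = 0.3659 bits
H(B) = H(0.34) = 0.9248 bits

Distribution B (p=0.34) is closer to uniform (p=0.5), so it has higher entropy.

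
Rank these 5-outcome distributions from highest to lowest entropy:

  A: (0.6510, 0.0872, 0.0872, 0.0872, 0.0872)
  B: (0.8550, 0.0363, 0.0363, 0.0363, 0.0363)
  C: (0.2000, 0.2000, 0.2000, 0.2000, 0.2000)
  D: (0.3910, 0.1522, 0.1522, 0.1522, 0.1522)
C > D > A > B

Key insight: Entropy is maximized by uniform distributions and minimized by concentrated distributions.

Entropies:
  H(A) = 1.6312 bits
  H(B) = 0.8872 bits
  H(C) = 2.3219 bits
  H(D) = 2.1834 bits

Ranking: C > D > A > B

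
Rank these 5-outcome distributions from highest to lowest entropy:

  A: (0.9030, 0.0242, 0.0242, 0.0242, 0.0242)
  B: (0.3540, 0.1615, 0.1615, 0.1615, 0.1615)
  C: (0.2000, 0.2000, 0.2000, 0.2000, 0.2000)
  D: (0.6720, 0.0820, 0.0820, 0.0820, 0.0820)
C > B > D > A

Key insight: Entropy is maximized by uniform distributions and minimized by concentrated distributions.

Entropies:
  H(A) = 0.6534 bits
  H(B) = 2.2296 bits
  H(C) = 2.3219 bits
  H(D) = 1.5689 bits

Ranking: C > B > D > A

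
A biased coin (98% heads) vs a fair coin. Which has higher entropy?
Fair coin

The fair coin is uniform (p=0.5), maximizing binary entropy at 1 bit. The biased coin has H(0.98) ≈ 0.141 bits — its outcome is more predictable, so its entropy is lower.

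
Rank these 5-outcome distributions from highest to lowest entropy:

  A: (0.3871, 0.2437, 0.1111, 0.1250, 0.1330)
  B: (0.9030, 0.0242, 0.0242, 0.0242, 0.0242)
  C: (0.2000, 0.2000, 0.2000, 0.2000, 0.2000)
C > A > B

Key insight: Entropy is maximized by uniform distributions and minimized by concentrated distributions.

- Uniform distributions have maximum entropy log₂(5) = 2.3219 bits
- The more "peaked" or concentrated a distribution, the lower its entropy

Entropies:
  H(A) = 2.1408 bits
  H(B) = 0.6534 bits
  H(C) = 2.3219 bits

Ranking: C > A > B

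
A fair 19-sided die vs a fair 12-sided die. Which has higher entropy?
19-sided die

Both are uniform distributions; for uniform over n outcomes, H = log₂(n). H(19-sided) = log₂(19) = 4.248 bits and H(12-sided) = log₂(12) = 3.585 bits. More outcomes in a uniform distribution means higher entropy.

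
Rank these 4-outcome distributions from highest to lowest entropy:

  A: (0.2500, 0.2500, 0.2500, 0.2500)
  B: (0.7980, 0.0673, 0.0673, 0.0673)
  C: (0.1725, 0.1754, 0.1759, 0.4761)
A > C > B

Key insight: Entropy is maximized by uniform distributions and minimized by concentrated distributions.

- Uniform distributions have maximum entropy log₂(4) = 2.0000 bits
- The more "peaked" or concentrated a distribution, the lower its entropy

Entropies:
  H(A) = 2.0000 bits
  H(B) = 1.0461 bits
  H(C) = 1.8287 bits

Ranking: A > C > B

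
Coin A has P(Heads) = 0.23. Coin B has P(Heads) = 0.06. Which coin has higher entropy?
A

For binary distributions, entropy is maximized at p=0.5 and decreases as p moves toward 0 or 1.

H(A) = H(0.23) = 0.7780 bits
H(B) = H(0.06) = 0.3274 bits

Distribution A (p=0.23) is closer to uniform (p=0.5), so it has higher entropy.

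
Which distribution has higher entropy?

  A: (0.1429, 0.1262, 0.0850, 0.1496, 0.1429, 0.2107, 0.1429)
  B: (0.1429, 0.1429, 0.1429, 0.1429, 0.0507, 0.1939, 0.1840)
A

Both distributions are close to uniform, making this a harder comparison.

H(A) = 2.7656 bits
H(B) = 2.7305 bits

The distribution closer to uniform has higher entropy.
Answer: A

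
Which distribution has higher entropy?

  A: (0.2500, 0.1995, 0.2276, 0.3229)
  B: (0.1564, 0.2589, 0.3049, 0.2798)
A

Both distributions are close to uniform, making this a harder comparison.

H(A) = 1.9766 bits
H(B) = 1.9600 bits

The distribution closer to uniform has higher entropy.
Answer: A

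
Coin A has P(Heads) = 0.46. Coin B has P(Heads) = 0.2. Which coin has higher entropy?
A

For binary distributions, entropy is maximized at p=0.5 and decreases as p moves toward 0 or 1.

H(A) = H(0.46) = 0.9954 bits
H(B) = H(0.2) = 0.7219 bits

Distribution A (p=0.46) is closer to uniform (p=0.5), so it has higher entropy.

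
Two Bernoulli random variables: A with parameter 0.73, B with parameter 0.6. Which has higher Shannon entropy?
B

For binary distributions, entropy is maximized at p=0.5 and decreases as p moves toward 0 or 1.

H(A) = H(0.73) = 0.8415 bits
H(B) = H(0.6) = 0.9710 bits

Distribution B (p=0.6) is closer to uniform (p=0.5), so it has higher entropy.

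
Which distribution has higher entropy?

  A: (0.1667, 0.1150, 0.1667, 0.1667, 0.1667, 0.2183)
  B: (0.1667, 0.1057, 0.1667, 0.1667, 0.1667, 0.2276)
A

Both distributions are close to uniform, making this a harder comparison.

H(A) = 2.5615 bits
H(B) = 2.5520 bits

The distribution closer to uniform has higher entropy.
Answer: A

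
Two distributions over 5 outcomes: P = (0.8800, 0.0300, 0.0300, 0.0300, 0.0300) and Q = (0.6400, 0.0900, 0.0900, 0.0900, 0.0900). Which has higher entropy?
Q

P is highly concentrated on one outcome (88%), making it nearly deterministic. Q spreads its mass more evenly (max 64%). The more spread-out distribution has higher entropy: H(P) ≈ 0.769 bits, H(Q) ≈ 1.663 bits.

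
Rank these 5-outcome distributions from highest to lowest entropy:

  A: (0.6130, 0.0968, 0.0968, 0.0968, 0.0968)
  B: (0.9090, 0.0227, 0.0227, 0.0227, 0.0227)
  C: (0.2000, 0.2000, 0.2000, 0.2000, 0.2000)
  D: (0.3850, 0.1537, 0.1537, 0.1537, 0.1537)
C > D > A > B

Key insight: Entropy is maximized by uniform distributions and minimized by concentrated distributions.

Entropies:
  H(A) = 1.7368 bits
  H(B) = 0.6218 bits
  H(C) = 2.3219 bits
  H(D) = 2.1915 bits

Ranking: C > D > A > B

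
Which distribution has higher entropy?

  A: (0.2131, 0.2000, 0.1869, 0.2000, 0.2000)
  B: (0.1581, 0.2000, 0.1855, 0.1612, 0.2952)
A

Both distributions are close to uniform, making this a harder comparison.

H(A) = 2.3207 bits
H(B) = 2.2801 bits

The distribution closer to uniform has higher entropy.
Answer: A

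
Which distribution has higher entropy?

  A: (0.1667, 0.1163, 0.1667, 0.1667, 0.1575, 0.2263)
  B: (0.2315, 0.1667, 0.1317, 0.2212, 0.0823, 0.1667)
A

Both distributions are close to uniform, making this a harder comparison.

H(A) = 2.5585 bits
H(B) = 2.5134 bits

The distribution closer to uniform has higher entropy.
Answer: A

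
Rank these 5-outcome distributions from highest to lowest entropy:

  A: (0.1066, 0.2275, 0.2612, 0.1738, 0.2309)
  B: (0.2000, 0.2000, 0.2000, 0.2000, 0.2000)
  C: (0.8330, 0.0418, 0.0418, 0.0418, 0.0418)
B > A > C

Key insight: Entropy is maximized by uniform distributions and minimized by concentrated distributions.

- Uniform distributions have maximum entropy log₂(5) = 2.3219 bits
- The more "peaked" or concentrated a distribution, the lower its entropy

Entropies:
  H(A) = 2.2632 bits
  H(B) = 2.3219 bits
  H(C) = 0.9848 bits

Ranking: B > A > C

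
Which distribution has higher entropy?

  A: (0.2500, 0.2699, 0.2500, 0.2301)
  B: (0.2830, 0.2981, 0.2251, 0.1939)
A

Both distributions are close to uniform, making this a harder comparison.

H(A) = 1.9977 bits
H(B) = 1.9790 bits

The distribution closer to uniform has higher entropy.
Answer: A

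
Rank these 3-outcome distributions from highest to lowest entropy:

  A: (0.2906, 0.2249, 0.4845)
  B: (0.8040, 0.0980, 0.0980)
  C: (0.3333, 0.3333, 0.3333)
C > A > B

Key insight: Entropy is maximized by uniform distributions and minimized by concentrated distributions.

- Uniform distributions have maximum entropy log₂(3) = 1.5850 bits
- The more "peaked" or concentrated a distribution, the lower its entropy

Entropies:
  H(A) = 1.5087 bits
  H(B) = 0.9099 bits
  H(C) = 1.5850 bits

Ranking: C > A > B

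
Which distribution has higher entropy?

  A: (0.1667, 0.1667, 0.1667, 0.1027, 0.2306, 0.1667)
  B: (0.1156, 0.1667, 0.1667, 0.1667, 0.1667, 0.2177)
B

Both distributions are close to uniform, making this a harder comparison.

H(A) = 2.5487 bits
H(B) = 2.5620 bits

The distribution closer to uniform has higher entropy.
Answer: B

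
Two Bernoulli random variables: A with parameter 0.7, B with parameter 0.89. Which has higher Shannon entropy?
A

For binary distributions, entropy is maximized at p=0.5 and decreases as p moves toward 0 or 1.

H(A) = H(0.7) = 0.8813 bits
H(B) = H(0.89) = 0.4999 bits

Distribution A (p=0.7) is closer to uniform (p=0.5), so it has higher entropy.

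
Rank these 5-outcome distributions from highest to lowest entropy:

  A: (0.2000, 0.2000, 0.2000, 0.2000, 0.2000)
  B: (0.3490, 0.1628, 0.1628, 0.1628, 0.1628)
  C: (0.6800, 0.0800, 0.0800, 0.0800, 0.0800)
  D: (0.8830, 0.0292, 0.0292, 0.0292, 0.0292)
A > B > C > D

Key insight: Entropy is maximized by uniform distributions and minimized by concentrated distributions.

Entropies:
  H(A) = 2.3219 bits
  H(B) = 2.2352 bits
  H(C) = 1.5444 bits
  H(D) = 0.7547 bits

Ranking: A > B > C > D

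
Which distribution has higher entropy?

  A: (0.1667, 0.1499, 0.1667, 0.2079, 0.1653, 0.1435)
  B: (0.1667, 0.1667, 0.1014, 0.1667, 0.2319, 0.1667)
A

Both distributions are close to uniform, making this a harder comparison.

H(A) = 2.5744 bits
H(B) = 2.5471 bits

The distribution closer to uniform has higher entropy.
Answer: A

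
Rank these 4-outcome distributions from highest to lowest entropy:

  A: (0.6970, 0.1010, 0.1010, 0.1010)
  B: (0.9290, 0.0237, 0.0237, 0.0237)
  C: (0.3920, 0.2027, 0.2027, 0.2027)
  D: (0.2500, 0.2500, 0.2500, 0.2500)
D > C > A > B

Key insight: Entropy is maximized by uniform distributions and minimized by concentrated distributions.

Entropies:
  H(A) = 1.3652 bits
  H(B) = 0.4822 bits
  H(C) = 1.9297 bits
  H(D) = 2.0000 bits

Ranking: D > C > A > B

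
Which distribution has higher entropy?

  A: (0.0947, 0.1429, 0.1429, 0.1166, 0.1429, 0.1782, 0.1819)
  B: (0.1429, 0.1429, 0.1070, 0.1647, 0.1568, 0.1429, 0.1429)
B

Both distributions are close to uniform, making this a harder comparison.

H(A) = 2.7774 bits
H(B) = 2.7970 bits

The distribution closer to uniform has higher entropy.
Answer: B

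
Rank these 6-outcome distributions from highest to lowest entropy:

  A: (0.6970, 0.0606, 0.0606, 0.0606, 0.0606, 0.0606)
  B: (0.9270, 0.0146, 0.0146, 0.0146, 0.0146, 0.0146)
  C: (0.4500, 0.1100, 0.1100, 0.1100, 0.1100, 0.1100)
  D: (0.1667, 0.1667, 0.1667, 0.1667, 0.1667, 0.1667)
D > C > A > B

Key insight: Entropy is maximized by uniform distributions and minimized by concentrated distributions.

Entropies:
  H(A) = 1.5885 bits
  H(B) = 0.5465 bits
  H(C) = 2.2698 bits
  H(D) = 2.5850 bits

Ranking: D > C > A > B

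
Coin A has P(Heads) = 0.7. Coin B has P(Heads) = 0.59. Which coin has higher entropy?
B

For binary distributions, entropy is maximized at p=0.5 and decreases as p moves toward 0 or 1.

H(A) = H(0.7) = 0.8813 bits
H(B) = H(0.59) = 0.9765 bits

Distribution B (p=0.59) is closer to uniform (p=0.5), so it has higher entropy.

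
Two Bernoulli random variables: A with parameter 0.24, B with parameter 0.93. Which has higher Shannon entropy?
A

For binary distributions, entropy is maximized at p=0.5 and decreases as p moves toward 0 or 1.

H(A) = H(0.24) = 0.7950 bits
H(B) = H(0.93) = 0.3659 bits

Distribution A (p=0.24) is closer to uniform (p=0.5), so it has higher entropy.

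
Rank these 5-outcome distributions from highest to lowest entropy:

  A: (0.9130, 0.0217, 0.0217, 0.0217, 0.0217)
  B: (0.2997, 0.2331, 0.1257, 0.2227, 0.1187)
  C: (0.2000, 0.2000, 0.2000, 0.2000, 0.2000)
C > B > A

Key insight: Entropy is maximized by uniform distributions and minimized by concentrated distributions.

- Uniform distributions have maximum entropy log₂(5) = 2.3219 bits
- The more "peaked" or concentrated a distribution, the lower its entropy

Entropies:
  H(A) = 0.6004 bits
  H(B) = 2.2344 bits
  H(C) = 2.3219 bits

Ranking: C > B > A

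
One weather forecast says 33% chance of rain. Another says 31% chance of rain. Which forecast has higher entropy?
33% forecast

Treat each forecast as a Bernoulli distribution. Binary entropy is maximized at p=0.5 and falls off symmetrically toward 0 or 1. The 33% forecast is closer to 50%, so it is more uncertain. H(33%) ≈ 0.915 bits, H(31%) ≈ 0.893 bits.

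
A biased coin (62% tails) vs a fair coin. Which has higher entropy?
Fair coin

The fair coin is uniform (p=0.5), maximizing binary entropy at 1 bit. The biased coin has H(0.62) ≈ 0.958 bits — its outcome is more predictable, so its entropy is lower.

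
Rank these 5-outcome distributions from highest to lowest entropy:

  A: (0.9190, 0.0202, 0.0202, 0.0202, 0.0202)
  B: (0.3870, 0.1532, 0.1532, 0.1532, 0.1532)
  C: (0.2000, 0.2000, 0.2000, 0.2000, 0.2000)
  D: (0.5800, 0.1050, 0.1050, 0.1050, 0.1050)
C > B > D > A

Key insight: Entropy is maximized by uniform distributions and minimized by concentrated distributions.

Entropies:
  H(A) = 0.5677 bits
  H(B) = 2.1888 bits
  H(C) = 2.3219 bits
  H(D) = 1.8215 bits

Ranking: C > B > D > A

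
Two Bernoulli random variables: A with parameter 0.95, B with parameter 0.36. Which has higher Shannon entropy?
B

For binary distributions, entropy is maximized at p=0.5 and decreases as p moves toward 0 or 1.

H(A) = H(0.95) = 0.2864 bits
H(B) = H(0.36) = 0.9427 bits

Distribution B (p=0.36) is closer to uniform (p=0.5), so it has higher entropy.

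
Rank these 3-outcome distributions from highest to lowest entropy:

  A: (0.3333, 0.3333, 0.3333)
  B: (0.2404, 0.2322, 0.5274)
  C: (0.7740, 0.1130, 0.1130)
A > B > C

Key insight: Entropy is maximized by uniform distributions and minimized by concentrated distributions.

- Uniform distributions have maximum entropy log₂(3) = 1.5850 bits
- The more "peaked" or concentrated a distribution, the lower its entropy

Entropies:
  H(A) = 1.5850 bits
  H(B) = 1.4703 bits
  H(C) = 0.9970 bits

Ranking: A > B > C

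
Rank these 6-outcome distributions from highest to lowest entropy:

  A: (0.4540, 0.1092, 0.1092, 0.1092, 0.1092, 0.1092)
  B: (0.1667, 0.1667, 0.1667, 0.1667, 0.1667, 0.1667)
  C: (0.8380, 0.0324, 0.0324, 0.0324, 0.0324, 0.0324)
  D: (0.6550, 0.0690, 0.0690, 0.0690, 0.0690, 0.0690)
B > A > D > C

Key insight: Entropy is maximized by uniform distributions and minimized by concentrated distributions.

Entropies:
  H(A) = 2.2617 bits
  H(B) = 2.5850 bits
  H(C) = 1.0152 bits
  H(D) = 1.7306 bits

Ranking: B > A > D > C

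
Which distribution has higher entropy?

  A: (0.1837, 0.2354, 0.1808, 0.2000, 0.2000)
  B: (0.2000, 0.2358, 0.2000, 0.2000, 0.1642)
A

Both distributions are close to uniform, making this a harder comparison.

H(A) = 2.3153 bits
H(B) = 2.3126 bits

The distribution closer to uniform has higher entropy.
Answer: A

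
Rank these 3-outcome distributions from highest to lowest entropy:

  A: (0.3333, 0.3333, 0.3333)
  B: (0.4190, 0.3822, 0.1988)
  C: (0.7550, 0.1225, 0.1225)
A > B > C

Key insight: Entropy is maximized by uniform distributions and minimized by concentrated distributions.

- Uniform distributions have maximum entropy log₂(3) = 1.5850 bits
- The more "peaked" or concentrated a distribution, the lower its entropy

Entropies:
  H(A) = 1.5850 bits
  H(B) = 1.5195 bits
  H(C) = 1.0483 bits

Ranking: A > B > C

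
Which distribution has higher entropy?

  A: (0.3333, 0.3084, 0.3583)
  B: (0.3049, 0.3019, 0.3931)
A

Both distributions are close to uniform, making this a harder comparison.

H(A) = 1.5823 bits
H(B) = 1.5736 bits

The distribution closer to uniform has higher entropy.
Answer: A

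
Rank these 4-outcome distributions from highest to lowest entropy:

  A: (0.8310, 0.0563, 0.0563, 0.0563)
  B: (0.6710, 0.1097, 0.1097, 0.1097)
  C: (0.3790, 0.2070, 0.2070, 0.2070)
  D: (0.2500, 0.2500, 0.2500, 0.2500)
D > C > B > A

Key insight: Entropy is maximized by uniform distributions and minimized by concentrated distributions.

Entropies:
  H(A) = 0.9233 bits
  H(B) = 1.4354 bits
  H(C) = 1.9416 bits
  H(D) = 2.0000 bits

Ranking: D > C > B > A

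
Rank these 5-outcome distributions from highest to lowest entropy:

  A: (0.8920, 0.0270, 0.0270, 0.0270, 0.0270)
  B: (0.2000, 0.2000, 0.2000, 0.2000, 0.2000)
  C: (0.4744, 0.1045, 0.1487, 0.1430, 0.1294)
B > C > A

Key insight: Entropy is maximized by uniform distributions and minimized by concentrated distributions.

- Uniform distributions have maximum entropy log₂(5) = 2.3219 bits
- The more "peaked" or concentrated a distribution, the lower its entropy

Entropies:
  H(A) = 0.7099 bits
  H(B) = 2.3219 bits
  H(C) = 2.0427 bits

Ranking: B > C > A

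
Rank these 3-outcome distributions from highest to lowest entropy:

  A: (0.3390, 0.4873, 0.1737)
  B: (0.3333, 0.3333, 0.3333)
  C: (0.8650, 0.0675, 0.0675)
B > A > C

Key insight: Entropy is maximized by uniform distributions and minimized by concentrated distributions.

- Uniform distributions have maximum entropy log₂(3) = 1.5850 bits
- The more "peaked" or concentrated a distribution, the lower its entropy

Entropies:
  H(A) = 1.4731 bits
  H(B) = 1.5850 bits
  H(C) = 0.7060 bits

Ranking: B > A > C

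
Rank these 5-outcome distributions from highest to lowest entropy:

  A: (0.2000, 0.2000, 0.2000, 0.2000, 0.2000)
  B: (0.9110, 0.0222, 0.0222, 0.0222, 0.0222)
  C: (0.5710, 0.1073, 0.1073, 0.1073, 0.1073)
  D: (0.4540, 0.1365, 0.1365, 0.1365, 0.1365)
A > D > C > B

Key insight: Entropy is maximized by uniform distributions and minimized by concentrated distributions.

Entropies:
  H(A) = 2.3219 bits
  H(B) = 0.6111 bits
  H(C) = 1.8434 bits
  H(D) = 2.0859 bits

Ranking: A > D > C > B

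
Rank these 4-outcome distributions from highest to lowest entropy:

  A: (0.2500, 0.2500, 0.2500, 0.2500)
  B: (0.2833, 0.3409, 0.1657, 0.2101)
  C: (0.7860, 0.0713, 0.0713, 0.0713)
A > B > C

Key insight: Entropy is maximized by uniform distributions and minimized by concentrated distributions.

- Uniform distributions have maximum entropy log₂(4) = 2.0000 bits
- The more "peaked" or concentrated a distribution, the lower its entropy

Entropies:
  H(A) = 2.0000 bits
  H(B) = 1.9474 bits
  H(C) = 1.0882 bits

Ranking: A > B > C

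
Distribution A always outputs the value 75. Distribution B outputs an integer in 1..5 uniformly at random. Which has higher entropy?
B

A is deterministic, so H(A) = 0. B is uniform over 5 outcomes, so H(B) = log₂(5) = 2.322 bits. Any distribution with genuine randomness has higher entropy than a deterministic one.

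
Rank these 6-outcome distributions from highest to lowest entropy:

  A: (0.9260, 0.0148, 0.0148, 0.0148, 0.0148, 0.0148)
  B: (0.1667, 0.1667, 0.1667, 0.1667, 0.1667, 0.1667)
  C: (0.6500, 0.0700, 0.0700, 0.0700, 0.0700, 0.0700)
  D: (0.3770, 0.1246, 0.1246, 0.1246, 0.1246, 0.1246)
B > D > C > A

Key insight: Entropy is maximized by uniform distributions and minimized by concentrated distributions.

Entropies:
  H(A) = 0.5525 bits
  H(B) = 2.5850 bits
  H(C) = 1.7467 bits
  H(D) = 2.4025 bits

Ranking: B > D > C > A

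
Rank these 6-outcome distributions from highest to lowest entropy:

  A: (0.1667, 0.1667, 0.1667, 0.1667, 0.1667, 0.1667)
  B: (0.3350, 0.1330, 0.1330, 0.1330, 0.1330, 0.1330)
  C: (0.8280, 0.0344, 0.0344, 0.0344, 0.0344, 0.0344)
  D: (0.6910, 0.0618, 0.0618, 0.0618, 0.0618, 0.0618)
A > B > D > C

Key insight: Entropy is maximized by uniform distributions and minimized by concentrated distributions.

Entropies:
  H(A) = 2.5850 bits
  H(B) = 2.4640 bits
  H(C) = 1.0616 bits
  H(D) = 1.6095 bits

Ranking: A > B > D > C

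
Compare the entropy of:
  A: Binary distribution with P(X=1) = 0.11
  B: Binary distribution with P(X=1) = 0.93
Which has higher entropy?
A

For binary distributions, entropy is maximized at p=0.5 and decreases as p moves toward 0 or 1.

H(A) = H(0.11) = 0.4999 bits
H(B) = H(0.93) = 0.3659 bits

Distribution A (p=0.11) is closer to uniform (p=0.5), so it has higher entropy.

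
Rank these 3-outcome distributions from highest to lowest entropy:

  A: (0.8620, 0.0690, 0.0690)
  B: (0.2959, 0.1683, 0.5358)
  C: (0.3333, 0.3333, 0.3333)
C > B > A

Key insight: Entropy is maximized by uniform distributions and minimized by concentrated distributions.

- Uniform distributions have maximum entropy log₂(3) = 1.5850 bits
- The more "peaked" or concentrated a distribution, the lower its entropy

Entropies:
  H(A) = 0.7170 bits
  H(B) = 1.4348 bits
  H(C) = 1.5850 bits

Ranking: C > B > A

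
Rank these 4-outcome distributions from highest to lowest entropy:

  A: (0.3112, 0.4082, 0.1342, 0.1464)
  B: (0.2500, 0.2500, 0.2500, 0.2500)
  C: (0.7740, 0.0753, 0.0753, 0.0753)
B > A > C

Key insight: Entropy is maximized by uniform distributions and minimized by concentrated distributions.

- Uniform distributions have maximum entropy log₂(4) = 2.0000 bits
- The more "peaked" or concentrated a distribution, the lower its entropy

Entropies:
  H(A) = 1.8465 bits
  H(B) = 2.0000 bits
  H(C) = 1.1292 bits

Ranking: B > A > C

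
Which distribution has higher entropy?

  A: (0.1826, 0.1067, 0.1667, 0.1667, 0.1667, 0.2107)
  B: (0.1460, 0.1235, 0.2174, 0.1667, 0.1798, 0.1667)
B

Both distributions are close to uniform, making this a harder comparison.

H(A) = 2.5583 bits
H(B) = 2.5633 bits

The distribution closer to uniform has higher entropy.
Answer: B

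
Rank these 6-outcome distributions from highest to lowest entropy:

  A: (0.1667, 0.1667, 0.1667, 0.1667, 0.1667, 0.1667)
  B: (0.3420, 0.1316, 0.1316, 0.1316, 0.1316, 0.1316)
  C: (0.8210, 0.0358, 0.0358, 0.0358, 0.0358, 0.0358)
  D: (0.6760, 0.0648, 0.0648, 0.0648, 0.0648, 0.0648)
A > B > D > C

Key insight: Entropy is maximized by uniform distributions and minimized by concentrated distributions.

Entropies:
  H(A) = 2.5850 bits
  H(B) = 2.4545 bits
  H(C) = 1.0935 bits
  H(D) = 1.6610 bits

Ranking: A > B > D > C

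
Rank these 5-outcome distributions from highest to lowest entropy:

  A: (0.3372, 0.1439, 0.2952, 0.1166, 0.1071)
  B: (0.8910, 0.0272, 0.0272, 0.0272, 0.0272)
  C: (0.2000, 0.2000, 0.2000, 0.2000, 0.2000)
C > A > B

Key insight: Entropy is maximized by uniform distributions and minimized by concentrated distributions.

- Uniform distributions have maximum entropy log₂(5) = 2.3219 bits
- The more "peaked" or concentrated a distribution, the lower its entropy

Entropies:
  H(A) = 2.1575 bits
  H(B) = 0.7149 bits
  H(C) = 2.3219 bits

Ranking: C > A > B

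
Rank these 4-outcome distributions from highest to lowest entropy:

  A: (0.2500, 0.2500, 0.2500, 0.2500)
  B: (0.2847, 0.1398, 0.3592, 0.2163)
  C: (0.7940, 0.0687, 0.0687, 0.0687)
A > B > C

Key insight: Entropy is maximized by uniform distributions and minimized by concentrated distributions.

- Uniform distributions have maximum entropy log₂(4) = 2.0000 bits
- The more "peaked" or concentrated a distribution, the lower its entropy

Entropies:
  H(A) = 2.0000 bits
  H(B) = 1.9212 bits
  H(C) = 1.0603 bits

Ranking: A > B > C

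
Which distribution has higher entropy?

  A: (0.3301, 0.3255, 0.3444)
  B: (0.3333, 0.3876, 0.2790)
A

Both distributions are close to uniform, making this a harder comparison.

H(A) = 1.5845 bits
H(B) = 1.5721 bits

The distribution closer to uniform has higher entropy.
Answer: A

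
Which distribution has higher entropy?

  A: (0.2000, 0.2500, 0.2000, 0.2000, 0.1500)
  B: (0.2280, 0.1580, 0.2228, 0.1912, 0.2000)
B

Both distributions are close to uniform, making this a harder comparison.

H(A) = 2.3037 bits
H(B) = 2.3103 bits

The distribution closer to uniform has higher entropy.
Answer: B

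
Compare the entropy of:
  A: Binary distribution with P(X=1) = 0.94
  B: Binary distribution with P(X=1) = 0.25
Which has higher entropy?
B

For binary distributions, entropy is maximized at p=0.5 and decreases as p moves toward 0 or 1.

H(A) = H(0.94) = 0.3274 bits
H(B) = H(0.25) = 0.8113 bits

Distribution B (p=0.25) is closer to uniform (p=0.5), so it has higher entropy.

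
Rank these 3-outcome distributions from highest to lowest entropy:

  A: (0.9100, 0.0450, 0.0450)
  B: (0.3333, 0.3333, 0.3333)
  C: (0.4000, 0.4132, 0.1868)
B > C > A

Key insight: Entropy is maximized by uniform distributions and minimized by concentrated distributions.

- Uniform distributions have maximum entropy log₂(3) = 1.5850 bits
- The more "peaked" or concentrated a distribution, the lower its entropy

Entropies:
  H(A) = 0.5265 bits
  H(B) = 1.5850 bits
  H(C) = 1.5078 bits

Ranking: B > C > A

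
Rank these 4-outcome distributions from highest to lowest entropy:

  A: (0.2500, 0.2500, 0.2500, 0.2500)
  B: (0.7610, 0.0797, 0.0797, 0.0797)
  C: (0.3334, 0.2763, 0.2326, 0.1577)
A > C > B

Key insight: Entropy is maximized by uniform distributions and minimized by concentrated distributions.

- Uniform distributions have maximum entropy log₂(4) = 2.0000 bits
- The more "peaked" or concentrated a distribution, the lower its entropy

Entropies:
  H(A) = 2.0000 bits
  H(B) = 1.1722 bits
  H(C) = 1.9507 bits

Ranking: A > C > B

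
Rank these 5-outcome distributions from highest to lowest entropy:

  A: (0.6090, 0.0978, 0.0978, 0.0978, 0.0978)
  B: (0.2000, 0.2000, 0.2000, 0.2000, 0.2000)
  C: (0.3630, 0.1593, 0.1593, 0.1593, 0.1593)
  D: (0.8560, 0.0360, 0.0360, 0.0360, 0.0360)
B > C > A > D

Key insight: Entropy is maximized by uniform distributions and minimized by concentrated distributions.

Entropies:
  H(A) = 1.7474 bits
  H(B) = 2.3219 bits
  H(C) = 2.2191 bits
  H(D) = 0.8826 bits

Ranking: B > C > A > D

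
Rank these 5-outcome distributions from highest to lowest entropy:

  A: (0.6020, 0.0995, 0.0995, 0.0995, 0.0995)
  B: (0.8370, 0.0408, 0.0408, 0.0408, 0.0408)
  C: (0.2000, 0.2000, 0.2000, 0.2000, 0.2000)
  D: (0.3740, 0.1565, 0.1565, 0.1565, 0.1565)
C > D > A > B

Key insight: Entropy is maximized by uniform distributions and minimized by concentrated distributions.

Entropies:
  H(A) = 1.7658 bits
  H(B) = 0.9674 bits
  H(C) = 2.3219 bits
  H(D) = 2.2057 bits

Ranking: C > D > A > B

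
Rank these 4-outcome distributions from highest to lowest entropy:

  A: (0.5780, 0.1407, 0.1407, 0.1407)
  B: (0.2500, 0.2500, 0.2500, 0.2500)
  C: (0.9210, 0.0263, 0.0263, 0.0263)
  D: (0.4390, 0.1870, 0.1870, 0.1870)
B > D > A > C

Key insight: Entropy is maximized by uniform distributions and minimized by concentrated distributions.

Entropies:
  H(A) = 1.6512 bits
  H(B) = 2.0000 bits
  H(C) = 0.5239 bits
  H(D) = 1.8784 bits

Ranking: B > D > A > C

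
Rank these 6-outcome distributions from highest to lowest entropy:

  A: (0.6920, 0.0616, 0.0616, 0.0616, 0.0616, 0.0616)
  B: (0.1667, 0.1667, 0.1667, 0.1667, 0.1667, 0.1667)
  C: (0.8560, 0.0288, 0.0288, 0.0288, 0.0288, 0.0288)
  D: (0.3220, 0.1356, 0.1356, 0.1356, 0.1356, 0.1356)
B > D > A > C

Key insight: Entropy is maximized by uniform distributions and minimized by concentrated distributions.

Entropies:
  H(A) = 1.6060 bits
  H(B) = 2.5850 bits
  H(C) = 0.9290 bits
  H(D) = 2.4808 bits

Ranking: B > D > A > C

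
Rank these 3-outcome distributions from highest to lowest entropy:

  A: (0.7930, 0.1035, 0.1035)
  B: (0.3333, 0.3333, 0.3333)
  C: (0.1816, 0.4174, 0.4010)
B > C > A

Key insight: Entropy is maximized by uniform distributions and minimized by concentrated distributions.

- Uniform distributions have maximum entropy log₂(3) = 1.5850 bits
- The more "peaked" or concentrated a distribution, the lower its entropy

Entropies:
  H(A) = 0.9427 bits
  H(B) = 1.5850 bits
  H(C) = 1.5017 bits

Ranking: B > C > A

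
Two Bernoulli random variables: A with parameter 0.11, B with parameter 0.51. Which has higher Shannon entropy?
B

For binary distributions, entropy is maximized at p=0.5 and decreases as p moves toward 0 or 1.

H(A) = H(0.11) = 0.4999 bits
H(B) = H(0.51) = 0.9997 bits

Distribution B (p=0.51) is closer to uniform (p=0.5), so it has higher entropy.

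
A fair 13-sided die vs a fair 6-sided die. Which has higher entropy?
13-sided die

Both are uniform distributions; for uniform over n outcomes, H = log₂(n). H(13-sided) = log₂(13) = 3.700 bits and H(6-sided) = log₂(6) = 2.585 bits. More outcomes in a uniform distribution means higher entropy.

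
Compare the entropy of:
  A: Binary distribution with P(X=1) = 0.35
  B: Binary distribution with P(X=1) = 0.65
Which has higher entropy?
Equal

For binary distributions, entropy is maximized at p=0.5 and decreases as p moves toward 0 or 1.

H(A) = H(0.35) = 0.9341 bits
H(B) = H(0.65) = 0.9341 bits

Both distributions are equally far from uniform (|0.35-0.5| = |0.65-0.5|), so they have the same entropy.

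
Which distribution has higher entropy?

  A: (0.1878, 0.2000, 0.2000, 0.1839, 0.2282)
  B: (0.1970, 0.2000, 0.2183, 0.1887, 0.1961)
B

Both distributions are close to uniform, making this a harder comparison.

H(A) = 2.3177 bits
H(B) = 2.3202 bits

The distribution closer to uniform has higher entropy.
Answer: B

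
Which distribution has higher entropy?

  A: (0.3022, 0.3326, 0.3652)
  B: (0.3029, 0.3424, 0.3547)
B

Both distributions are close to uniform, making this a harder comparison.

H(A) = 1.5807 bits
H(B) = 1.5818 bits

The distribution closer to uniform has higher entropy.
Answer: B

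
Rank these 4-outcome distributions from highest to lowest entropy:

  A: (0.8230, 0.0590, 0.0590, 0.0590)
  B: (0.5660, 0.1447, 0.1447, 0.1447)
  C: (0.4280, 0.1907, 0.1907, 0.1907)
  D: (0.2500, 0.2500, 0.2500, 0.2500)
D > C > B > A

Key insight: Entropy is maximized by uniform distributions and minimized by concentrated distributions.

Entropies:
  H(A) = 0.9540 bits
  H(B) = 1.6753 bits
  H(C) = 1.8916 bits
  H(D) = 2.0000 bits

Ranking: D > C > B > A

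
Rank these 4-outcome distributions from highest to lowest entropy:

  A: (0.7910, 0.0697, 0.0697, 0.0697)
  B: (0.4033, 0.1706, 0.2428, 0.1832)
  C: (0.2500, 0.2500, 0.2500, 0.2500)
C > B > A

Key insight: Entropy is maximized by uniform distributions and minimized by concentrated distributions.

- Uniform distributions have maximum entropy log₂(4) = 2.0000 bits
- The more "peaked" or concentrated a distribution, the lower its entropy

Entropies:
  H(A) = 1.0708 bits
  H(B) = 1.9081 bits
  H(C) = 2.0000 bits

Ranking: C > B > A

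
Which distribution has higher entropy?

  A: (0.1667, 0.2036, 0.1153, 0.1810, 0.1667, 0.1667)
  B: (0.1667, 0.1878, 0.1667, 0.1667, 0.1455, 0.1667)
B

Both distributions are close to uniform, making this a harder comparison.

H(A) = 2.5658 bits
H(B) = 2.5811 bits

The distribution closer to uniform has higher entropy.
Answer: B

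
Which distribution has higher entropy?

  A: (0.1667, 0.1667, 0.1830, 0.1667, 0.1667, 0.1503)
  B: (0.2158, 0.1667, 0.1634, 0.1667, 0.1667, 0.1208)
A

Both distributions are close to uniform, making this a harder comparison.

H(A) = 2.5826 bits
H(B) = 2.5653 bits

The distribution closer to uniform has higher entropy.
Answer: A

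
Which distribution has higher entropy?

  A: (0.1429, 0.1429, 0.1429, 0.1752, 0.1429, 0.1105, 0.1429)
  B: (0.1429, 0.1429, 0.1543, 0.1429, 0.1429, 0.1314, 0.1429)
B

Both distributions are close to uniform, making this a harder comparison.

H(A) = 2.7967 bits
H(B) = 2.8060 bits

The distribution closer to uniform has higher entropy.
Answer: B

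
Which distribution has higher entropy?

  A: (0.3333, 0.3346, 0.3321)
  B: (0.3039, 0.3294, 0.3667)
A

Both distributions are close to uniform, making this a harder comparison.

H(A) = 1.5850 bits
H(B) = 1.5807 bits

The distribution closer to uniform has higher entropy.
Answer: A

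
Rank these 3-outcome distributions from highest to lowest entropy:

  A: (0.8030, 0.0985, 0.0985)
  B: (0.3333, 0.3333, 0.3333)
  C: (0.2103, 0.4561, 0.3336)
B > C > A

Key insight: Entropy is maximized by uniform distributions and minimized by concentrated distributions.

- Uniform distributions have maximum entropy log₂(3) = 1.5850 bits
- The more "peaked" or concentrated a distribution, the lower its entropy

Entropies:
  H(A) = 0.9129 bits
  H(B) = 1.5850 bits
  H(C) = 1.5180 bits

Ranking: B > C > A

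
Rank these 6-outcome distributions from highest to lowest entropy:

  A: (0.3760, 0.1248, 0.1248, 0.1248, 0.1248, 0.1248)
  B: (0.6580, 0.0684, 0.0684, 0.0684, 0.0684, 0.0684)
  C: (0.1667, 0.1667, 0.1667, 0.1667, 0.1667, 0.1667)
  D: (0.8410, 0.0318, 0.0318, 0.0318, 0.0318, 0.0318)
C > A > B > D

Key insight: Entropy is maximized by uniform distributions and minimized by concentrated distributions.

Entropies:
  H(A) = 2.4041 bits
  H(B) = 1.7208 bits
  H(C) = 2.5850 bits
  H(D) = 1.0011 bits

Ranking: C > A > B > D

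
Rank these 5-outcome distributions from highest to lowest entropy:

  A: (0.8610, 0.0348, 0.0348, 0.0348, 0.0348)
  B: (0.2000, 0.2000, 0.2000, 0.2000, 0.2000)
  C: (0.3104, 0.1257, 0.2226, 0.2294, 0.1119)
B > C > A

Key insight: Entropy is maximized by uniform distributions and minimized by concentrated distributions.

- Uniform distributions have maximum entropy log₂(5) = 2.3219 bits
- The more "peaked" or concentrated a distribution, the lower its entropy

Entropies:
  H(A) = 0.8596 bits
  H(B) = 2.3219 bits
  H(C) = 2.2233 bits

Ranking: B > C > A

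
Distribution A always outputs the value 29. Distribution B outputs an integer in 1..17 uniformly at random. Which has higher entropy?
B

A is deterministic, so H(A) = 0. B is uniform over 17 outcomes, so H(B) = log₂(17) = 4.087 bits. Any distribution with genuine randomness has higher entropy than a deterministic one.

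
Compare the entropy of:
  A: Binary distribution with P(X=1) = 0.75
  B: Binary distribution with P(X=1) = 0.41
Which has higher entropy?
B

For binary distributions, entropy is maximized at p=0.5 and decreases as p moves toward 0 or 1.

H(A) = H(0.75) = 0.8113 bits
H(B) = H(0.41) = 0.9765 bits

Distribution B (p=0.41) is closer to uniform (p=0.5), so it has higher entropy.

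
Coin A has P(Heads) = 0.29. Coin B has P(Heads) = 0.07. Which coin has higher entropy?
A

For binary distributions, entropy is maximized at p=0.5 and decreases as p moves toward 0 or 1.

H(A) = H(0.29) = 0.8687 bits
H(B) = H(0.07) = 0.3659 bits

Distribution A (p=0.29) is closer to uniform (p=0.5), so it has higher entropy.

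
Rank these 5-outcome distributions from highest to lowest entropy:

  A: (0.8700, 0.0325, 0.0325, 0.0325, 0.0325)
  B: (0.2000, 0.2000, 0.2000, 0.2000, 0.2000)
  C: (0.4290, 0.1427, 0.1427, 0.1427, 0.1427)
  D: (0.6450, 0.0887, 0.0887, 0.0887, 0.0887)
B > C > D > A

Key insight: Entropy is maximized by uniform distributions and minimized by concentrated distributions.

Entropies:
  H(A) = 0.8174 bits
  H(B) = 2.3219 bits
  H(C) = 2.1274 bits
  H(D) = 1.6485 bits

Ranking: B > C > D > A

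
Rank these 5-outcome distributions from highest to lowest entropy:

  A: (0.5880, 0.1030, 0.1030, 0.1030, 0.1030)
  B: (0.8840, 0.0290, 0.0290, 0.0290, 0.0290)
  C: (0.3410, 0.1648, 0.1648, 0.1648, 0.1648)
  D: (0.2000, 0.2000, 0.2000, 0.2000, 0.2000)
D > C > A > B

Key insight: Entropy is maximized by uniform distributions and minimized by concentrated distributions.

Entropies:
  H(A) = 1.8015 bits
  H(B) = 0.7498 bits
  H(C) = 2.2438 bits
  H(D) = 2.3219 bits

Ranking: D > C > A > B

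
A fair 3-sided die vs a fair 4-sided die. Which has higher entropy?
4-sided die

Both are uniform distributions; for uniform over n outcomes, H = log₂(n). H(3-sided) = log₂(3) = 1.585 bits and H(4-sided) = log₂(4) = 2.000 bits. More outcomes in a uniform distribution means higher entropy.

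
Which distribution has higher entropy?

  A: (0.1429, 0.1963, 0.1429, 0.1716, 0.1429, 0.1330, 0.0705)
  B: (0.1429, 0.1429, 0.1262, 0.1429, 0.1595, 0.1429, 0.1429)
B

Both distributions are close to uniform, making this a harder comparison.

H(A) = 2.7575 bits
H(B) = 2.8046 bits

The distribution closer to uniform has higher entropy.
Answer: B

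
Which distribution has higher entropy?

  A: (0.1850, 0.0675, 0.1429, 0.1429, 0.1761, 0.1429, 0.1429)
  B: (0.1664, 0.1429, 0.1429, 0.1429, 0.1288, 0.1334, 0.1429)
B

Both distributions are close to uniform, making this a harder comparison.

H(A) = 2.7582 bits
H(B) = 2.8032 bits

The distribution closer to uniform has higher entropy.
Answer: B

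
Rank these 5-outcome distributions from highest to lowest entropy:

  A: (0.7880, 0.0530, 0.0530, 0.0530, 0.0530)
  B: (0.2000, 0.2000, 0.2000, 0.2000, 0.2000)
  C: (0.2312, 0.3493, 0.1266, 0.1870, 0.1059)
B > C > A

Key insight: Entropy is maximized by uniform distributions and minimized by concentrated distributions.

- Uniform distributions have maximum entropy log₂(5) = 2.3219 bits
- The more "peaked" or concentrated a distribution, the lower its entropy

Entropies:
  H(A) = 1.1693 bits
  H(B) = 2.3219 bits
  H(C) = 2.1914 bits

Ranking: B > C > A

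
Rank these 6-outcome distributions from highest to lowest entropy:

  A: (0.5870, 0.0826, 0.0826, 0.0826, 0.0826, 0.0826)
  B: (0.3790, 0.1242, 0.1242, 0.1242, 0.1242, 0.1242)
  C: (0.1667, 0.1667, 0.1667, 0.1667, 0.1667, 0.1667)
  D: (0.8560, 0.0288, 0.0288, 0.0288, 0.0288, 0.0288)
C > B > A > D

Key insight: Entropy is maximized by uniform distributions and minimized by concentrated distributions.

Entropies:
  H(A) = 1.9370 bits
  H(B) = 2.3993 bits
  H(C) = 2.5850 bits
  H(D) = 0.9290 bits

Ranking: C > B > A > D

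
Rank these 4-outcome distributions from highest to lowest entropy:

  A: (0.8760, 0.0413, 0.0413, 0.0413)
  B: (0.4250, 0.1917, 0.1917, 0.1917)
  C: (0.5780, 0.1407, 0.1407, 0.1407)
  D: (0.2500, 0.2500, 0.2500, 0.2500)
D > B > C > A

Key insight: Entropy is maximized by uniform distributions and minimized by concentrated distributions.

Entropies:
  H(A) = 0.7373 bits
  H(B) = 1.8951 bits
  H(C) = 1.6512 bits
  H(D) = 2.0000 bits

Ranking: D > B > C > A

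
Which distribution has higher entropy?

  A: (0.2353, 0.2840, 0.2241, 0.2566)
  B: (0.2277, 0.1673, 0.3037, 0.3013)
A

Both distributions are close to uniform, making this a harder comparison.

H(A) = 1.9940 bits
H(B) = 1.9612 bits

The distribution closer to uniform has higher entropy.
Answer: A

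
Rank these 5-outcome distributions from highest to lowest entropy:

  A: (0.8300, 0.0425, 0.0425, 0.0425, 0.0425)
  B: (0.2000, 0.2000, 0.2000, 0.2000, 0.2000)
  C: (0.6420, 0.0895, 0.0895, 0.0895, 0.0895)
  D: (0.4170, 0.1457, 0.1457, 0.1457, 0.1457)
B > D > C > A

Key insight: Entropy is maximized by uniform distributions and minimized by concentrated distributions.

Entropies:
  H(A) = 0.9977 bits
  H(B) = 2.3219 bits
  H(C) = 1.6570 bits
  H(D) = 2.1460 bits

Ranking: B > D > C > A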